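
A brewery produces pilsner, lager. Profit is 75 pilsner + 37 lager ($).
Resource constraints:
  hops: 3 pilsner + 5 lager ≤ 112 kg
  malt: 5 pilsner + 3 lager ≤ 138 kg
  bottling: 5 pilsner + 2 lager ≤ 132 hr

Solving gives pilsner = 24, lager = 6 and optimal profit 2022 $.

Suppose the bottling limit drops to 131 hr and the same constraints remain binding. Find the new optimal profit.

2014

At the optimum: hops uses 102 of 112 (slack = 10); malt uses 138 of 138 (binding); bottling uses 132 of 132 (binding).
Slack constraints have shadow price 0 (complementary slackness).
From A_Bᵀ y = c: 5·y_malt + 5·y_bottling = 75; 3·y_malt + 2·y_bottling = 37.
→ y_malt = 7 and y_bottling = 8.
Δz = y_bottling·Δb = 8 × (-1) = -8, so new z* = 2022 − 8 = 2014.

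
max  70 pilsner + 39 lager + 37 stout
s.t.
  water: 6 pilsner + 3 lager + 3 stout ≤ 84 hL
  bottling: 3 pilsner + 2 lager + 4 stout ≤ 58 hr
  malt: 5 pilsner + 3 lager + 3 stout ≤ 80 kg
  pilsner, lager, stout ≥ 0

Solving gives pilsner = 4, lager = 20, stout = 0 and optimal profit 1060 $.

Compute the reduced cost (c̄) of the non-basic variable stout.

-2

Check each constraint at x*: water 84/84 (tight); bottling 52/58 (slack 6); malt 80/80 (tight).
Since bottling is not tight, its dual is 0.
The binding rows give the dual system: 6·y_water + 5·y_malt = 70 and 3·y_water + 3·y_malt = 39.
This yields shadow prices y_water = 5, y_malt = 8.
Reduced cost of stout: c₃ − yᵀa₃ = 37 − (5·3 + 8·3) = 37 − 39 = -2.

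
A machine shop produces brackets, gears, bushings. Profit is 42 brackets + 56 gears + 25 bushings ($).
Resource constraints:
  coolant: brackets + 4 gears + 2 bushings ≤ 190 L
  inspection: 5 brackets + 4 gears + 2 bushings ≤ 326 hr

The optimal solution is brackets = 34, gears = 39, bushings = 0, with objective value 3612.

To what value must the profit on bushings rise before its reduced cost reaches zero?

28

Check each constraint at x*: coolant 190/190 (tight); inspection 326/326 (tight).
From A_Bᵀ y = c: 1·y_coolant + 5·y_inspection = 42; 4·y_coolant + 4·y_inspection = 56.
→ y_coolant = 7 and y_inspection = 7.
bushings enters the basis when its profit ≥ yᵀa₃ = 7·2 + 7·2 = 28.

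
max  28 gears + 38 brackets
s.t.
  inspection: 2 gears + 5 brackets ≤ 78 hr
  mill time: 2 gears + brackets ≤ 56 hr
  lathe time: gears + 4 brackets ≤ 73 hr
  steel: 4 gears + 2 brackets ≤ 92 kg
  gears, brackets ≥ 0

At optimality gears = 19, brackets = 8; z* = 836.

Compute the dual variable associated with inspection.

6

Binding: inspection and steel. Non-binding: mill time (10 unused), lathe time (22 unused).
By complementary slackness, y = 0 for the non-binding constraints.
From A_Bᵀ y = c: 2·y_inspection + 4·y_steel = 28; 5·y_inspection + 2·y_steel = 38.
→ y_inspection = 6 and y_steel = 4.
Shadow price of inspection = 6.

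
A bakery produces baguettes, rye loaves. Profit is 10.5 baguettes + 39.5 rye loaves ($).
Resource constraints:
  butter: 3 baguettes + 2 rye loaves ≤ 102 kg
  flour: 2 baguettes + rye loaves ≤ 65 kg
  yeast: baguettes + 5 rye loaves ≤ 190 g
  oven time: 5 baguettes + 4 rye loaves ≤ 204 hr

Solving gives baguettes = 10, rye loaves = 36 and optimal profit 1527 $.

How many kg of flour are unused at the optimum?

9

flour used = 2·10 + 1·36 = 56; slack = 65 − 56 = 9.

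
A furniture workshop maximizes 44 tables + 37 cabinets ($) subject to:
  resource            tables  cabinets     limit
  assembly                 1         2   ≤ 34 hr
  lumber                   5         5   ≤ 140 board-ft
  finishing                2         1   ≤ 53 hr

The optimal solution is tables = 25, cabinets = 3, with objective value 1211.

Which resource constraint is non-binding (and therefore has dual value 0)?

assembly

assembly: 31/34 (slack 3)
lumber: 140/140 (binding)
finishing: 53/53 (binding)
By complementary slackness, a constraint with positive slack has shadow price 0 → assembly.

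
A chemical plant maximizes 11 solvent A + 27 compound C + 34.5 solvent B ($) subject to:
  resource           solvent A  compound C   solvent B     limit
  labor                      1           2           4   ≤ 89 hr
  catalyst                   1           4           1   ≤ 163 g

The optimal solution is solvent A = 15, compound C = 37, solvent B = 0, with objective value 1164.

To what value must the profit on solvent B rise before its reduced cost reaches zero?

At the optimum: labor uses 89 of 89 (binding); catalyst uses 163 of 163 (binding).
The binding rows give the dual system: 1·y_labor + 1·y_catalyst = 11 and 2·y_labor + 4·y_catalyst = 27.
→ y_labor = 8.5 and y_catalyst = 2.5.
solvent B enters the basis when its profit ≥ yᵀa₃ = 8.5·4 + 2.5·1 = 36.5.

36.5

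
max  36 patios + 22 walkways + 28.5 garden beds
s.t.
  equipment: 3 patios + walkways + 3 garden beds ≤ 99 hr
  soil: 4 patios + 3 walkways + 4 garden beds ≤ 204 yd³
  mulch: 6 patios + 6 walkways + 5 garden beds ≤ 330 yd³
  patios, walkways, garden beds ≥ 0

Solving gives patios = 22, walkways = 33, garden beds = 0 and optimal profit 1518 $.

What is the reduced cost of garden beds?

At the optimum: equipment uses 99 of 99 (binding); soil uses 187 of 204 (slack = 17); mulch uses 330 of 330 (binding).
Since soil is not tight, its dual is 0.
From A_Bᵀ y = c: 3·y_equipment + 6·y_mulch = 36; 1·y_equipment + 6·y_mulch = 22.
This yields shadow prices y_equipment = 7, y_mulch = 2.5.
Reduced cost of garden beds: c₃ − yᵀa₃ = 28.5 − (7·3 + 2.5·5) = 28.5 − 33.5 = -5.

-5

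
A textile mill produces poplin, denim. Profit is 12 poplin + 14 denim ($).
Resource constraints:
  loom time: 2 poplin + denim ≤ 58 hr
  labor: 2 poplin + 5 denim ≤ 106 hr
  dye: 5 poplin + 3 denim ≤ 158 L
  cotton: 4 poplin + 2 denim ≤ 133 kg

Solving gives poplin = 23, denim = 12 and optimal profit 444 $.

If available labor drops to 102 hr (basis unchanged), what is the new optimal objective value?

436

At the optimum: loom time uses 58 of 58 (binding); labor uses 106 of 106 (binding); dye uses 151 of 158 (slack = 7); cotton uses 116 of 133 (slack = 17).
By complementary slackness, y = 0 for the non-binding constraints.
The binding rows give the dual system: 2·y_loom time + 2·y_labor = 12 and 1·y_loom time + 5·y_labor = 14.
→ y_loom time = 4 and y_labor = 2.
Δz = y_labor·Δb = 2 × (-4) = -8, so new z* = 444 − 8 = 436.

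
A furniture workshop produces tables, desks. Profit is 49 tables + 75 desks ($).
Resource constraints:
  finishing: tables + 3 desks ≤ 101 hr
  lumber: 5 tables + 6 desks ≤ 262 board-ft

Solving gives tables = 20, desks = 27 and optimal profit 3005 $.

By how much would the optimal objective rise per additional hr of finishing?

9

Check each constraint at x*: finishing 101/101 (tight); lumber 262/262 (tight).
The binding rows give the dual system: 1·y_finishing + 5·y_lumber = 49 and 3·y_finishing + 6·y_lumber = 75.
This yields shadow prices y_finishing = 9, y_lumber = 8.
Shadow price of finishing = 9.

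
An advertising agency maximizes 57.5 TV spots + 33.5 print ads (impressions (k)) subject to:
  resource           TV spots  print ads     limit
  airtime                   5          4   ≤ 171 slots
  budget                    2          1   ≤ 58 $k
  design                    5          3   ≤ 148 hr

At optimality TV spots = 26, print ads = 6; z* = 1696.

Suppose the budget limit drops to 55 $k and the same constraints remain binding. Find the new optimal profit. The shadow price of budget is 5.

Δb = -3, so new z* = 1696 + (5)·(-3) = 1696 − 15 = 1681.

1681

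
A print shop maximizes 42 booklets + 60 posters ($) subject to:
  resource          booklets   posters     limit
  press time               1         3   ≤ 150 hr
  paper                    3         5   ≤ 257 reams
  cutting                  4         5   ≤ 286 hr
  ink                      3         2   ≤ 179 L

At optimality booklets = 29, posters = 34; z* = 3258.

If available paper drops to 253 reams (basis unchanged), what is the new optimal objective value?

Binding: paper and cutting. Non-binding: press time (19 unused), ink (24 unused).
Slack constraints have shadow price 0 (complementary slackness).
Dual feasibility on the basic columns requires 3·y_paper + 4·y_cutting = 42, 5·y_paper + 5·y_cutting = 60.
→ y_paper = 6 and y_cutting = 6.
Δz = y_paper·Δb = 6 × (-4) = -24, so new z* = 3258 − 24 = 3234.

3234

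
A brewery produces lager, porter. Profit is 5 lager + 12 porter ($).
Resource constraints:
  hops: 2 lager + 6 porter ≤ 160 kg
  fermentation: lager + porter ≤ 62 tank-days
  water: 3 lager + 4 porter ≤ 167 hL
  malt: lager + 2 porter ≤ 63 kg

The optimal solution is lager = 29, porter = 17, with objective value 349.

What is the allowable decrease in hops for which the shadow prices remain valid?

Binding constraints: hops, malt. The basis is B = [[2,6],[1,2]] with det -2.
Per unit decrease in hops, x* moves by d = (1, -0.5).
The basis stays optimal until water becomes binding; allowable decrease = 12 kg.

12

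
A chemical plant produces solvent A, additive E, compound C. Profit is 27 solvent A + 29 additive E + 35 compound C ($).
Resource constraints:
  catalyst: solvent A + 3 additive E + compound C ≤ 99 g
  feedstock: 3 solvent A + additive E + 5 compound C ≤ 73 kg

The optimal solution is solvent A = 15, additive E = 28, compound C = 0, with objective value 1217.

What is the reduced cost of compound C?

-5

Both catalyst and feedstock are binding at x*.
From A_Bᵀ y = c: 1·y_catalyst + 3·y_feedstock = 27; 3·y_catalyst + 1·y_feedstock = 29.
→ y_catalyst = 7.5 and y_feedstock = 6.5.
Reduced cost of compound C: c₃ − yᵀa₃ = 35 − (7.5·1 + 6.5·5) = 35 − 40 = -5.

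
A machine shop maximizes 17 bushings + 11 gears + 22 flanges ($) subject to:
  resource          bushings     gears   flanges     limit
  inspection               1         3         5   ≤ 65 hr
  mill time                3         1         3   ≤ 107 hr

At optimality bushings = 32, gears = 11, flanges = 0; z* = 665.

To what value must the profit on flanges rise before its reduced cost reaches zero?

25

At the optimum: inspection uses 65 of 65 (binding); mill time uses 107 of 107 (binding).
From A_Bᵀ y = c: 1·y_inspection + 3·y_mill time = 17; 3·y_inspection + 1·y_mill time = 11.
Solving: y_inspection = 2, y_mill time = 5.
flanges enters the basis when its profit ≥ yᵀa₃ = 2·5 + 5·3 = 25.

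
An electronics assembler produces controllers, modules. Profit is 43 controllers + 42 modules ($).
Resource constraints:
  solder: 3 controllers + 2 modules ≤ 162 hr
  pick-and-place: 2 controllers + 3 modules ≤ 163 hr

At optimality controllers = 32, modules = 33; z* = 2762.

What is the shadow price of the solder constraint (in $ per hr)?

9

At the optimum: solder uses 162 of 162 (binding); pick-and-place uses 163 of 163 (binding).
From A_Bᵀ y = c: 3·y_solder + 2·y_pick-and-place = 43; 2·y_solder + 3·y_pick-and-place = 42.
→ y_solder = 9 and y_pick-and-place = 8.
Shadow price of solder = 9.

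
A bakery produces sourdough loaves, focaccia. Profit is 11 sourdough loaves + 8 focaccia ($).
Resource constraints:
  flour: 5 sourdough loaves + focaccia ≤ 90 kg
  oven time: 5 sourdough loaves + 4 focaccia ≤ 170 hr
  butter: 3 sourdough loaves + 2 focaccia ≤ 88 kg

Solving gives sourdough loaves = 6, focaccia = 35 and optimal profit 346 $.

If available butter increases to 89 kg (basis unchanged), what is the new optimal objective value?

Binding: oven time and butter. Non-binding: flour (25 unused).
Since flour is not tight, its dual is 0.
The binding rows give the dual system: 5·y_oven time + 3·y_butter = 11 and 4·y_oven time + 2·y_butter = 8.
Solving: y_oven time = 1, y_butter = 2.
Δz = y_butter·Δb = 2 × (1) = 2, so new z* = 346 + 2 = 348.

348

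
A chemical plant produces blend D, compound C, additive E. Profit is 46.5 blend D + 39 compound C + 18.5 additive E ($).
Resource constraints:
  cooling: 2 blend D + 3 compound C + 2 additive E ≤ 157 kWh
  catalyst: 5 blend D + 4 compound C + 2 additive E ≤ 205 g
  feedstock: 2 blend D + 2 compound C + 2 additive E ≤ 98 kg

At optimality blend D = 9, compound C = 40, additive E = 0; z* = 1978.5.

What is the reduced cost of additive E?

Check each constraint at x*: cooling 138/157 (slack 19); catalyst 205/205 (tight); feedstock 98/98 (tight).
By complementary slackness, y = 0 for the non-binding constraint.
The binding rows give the dual system: 5·y_catalyst + 2·y_feedstock = 46.5 and 4·y_catalyst + 2·y_feedstock = 39.
Solving: y_catalyst = 7.5, y_feedstock = 4.5.
Reduced cost of additive E: c₃ − yᵀa₃ = 18.5 − (7.5·2 + 4.5·2) = 18.5 − 24 = -5.5.

-5.5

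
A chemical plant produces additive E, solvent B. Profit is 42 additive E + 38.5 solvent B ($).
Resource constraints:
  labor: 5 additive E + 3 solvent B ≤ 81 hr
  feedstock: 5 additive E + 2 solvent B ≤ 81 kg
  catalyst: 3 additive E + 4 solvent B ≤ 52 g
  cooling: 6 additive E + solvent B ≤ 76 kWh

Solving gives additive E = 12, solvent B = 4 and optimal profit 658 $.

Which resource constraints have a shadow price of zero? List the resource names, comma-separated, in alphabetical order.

labor: 72/81 (slack 9)
feedstock: 68/81 (slack 13)
catalyst: 52/52 (binding)
cooling: 76/76 (binding)
By complementary slackness, a constraint with positive slack has shadow price 0 → feedstock, labor.

feedstock, labor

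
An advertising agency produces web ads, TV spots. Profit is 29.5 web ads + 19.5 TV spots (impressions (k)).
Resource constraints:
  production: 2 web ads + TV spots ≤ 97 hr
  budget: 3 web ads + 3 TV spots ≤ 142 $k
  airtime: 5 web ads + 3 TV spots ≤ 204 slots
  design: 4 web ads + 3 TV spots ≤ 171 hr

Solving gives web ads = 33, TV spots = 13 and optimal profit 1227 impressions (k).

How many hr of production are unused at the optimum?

production used = 2·33 + 1·13 = 79; slack = 97 − 79 = 18.

18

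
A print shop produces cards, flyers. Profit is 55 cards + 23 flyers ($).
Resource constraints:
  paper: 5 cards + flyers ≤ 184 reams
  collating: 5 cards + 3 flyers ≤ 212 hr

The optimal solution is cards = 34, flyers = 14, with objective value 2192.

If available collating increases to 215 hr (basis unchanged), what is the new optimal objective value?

At the optimum: paper uses 184 of 184 (binding); collating uses 212 of 212 (binding).
Dual feasibility on the basic columns requires 5·y_paper + 5·y_collating = 55, 1·y_paper + 3·y_collating = 23.
This yields shadow prices y_paper = 5, y_collating = 6.
Δz = y_collating·Δb = 6 × (3) = 18, so new z* = 2192 + 18 = 2210.

2210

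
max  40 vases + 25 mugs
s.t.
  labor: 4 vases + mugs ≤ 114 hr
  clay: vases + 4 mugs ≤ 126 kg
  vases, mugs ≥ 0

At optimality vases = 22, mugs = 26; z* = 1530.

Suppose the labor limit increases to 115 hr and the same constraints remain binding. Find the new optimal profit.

1539

Both labor and clay are binding at x*.
From A_Bᵀ y = c: 4·y_labor + 1·y_clay = 40; 1·y_labor + 4·y_clay = 25.
→ y_labor = 9 and y_clay = 4.
Δz = y_labor·Δb = 9 × (1) = 9, so new z* = 1530 + 9 = 1539.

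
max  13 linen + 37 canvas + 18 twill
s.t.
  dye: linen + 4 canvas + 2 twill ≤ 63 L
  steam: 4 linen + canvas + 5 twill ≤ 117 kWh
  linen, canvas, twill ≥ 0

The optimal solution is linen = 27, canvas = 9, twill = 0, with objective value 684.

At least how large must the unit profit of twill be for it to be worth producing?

Both dye and steam are binding at x*.
The binding rows give the dual system: 1·y_dye + 4·y_steam = 13 and 4·y_dye + 1·y_steam = 37.
Solving: y_dye = 9, y_steam = 1.
twill enters the basis when its profit ≥ yᵀa₃ = 9·2 + 1·5 = 23.

23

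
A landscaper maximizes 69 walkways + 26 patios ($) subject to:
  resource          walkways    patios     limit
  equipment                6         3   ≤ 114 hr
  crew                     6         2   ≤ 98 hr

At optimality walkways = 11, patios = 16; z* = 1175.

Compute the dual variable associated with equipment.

Check each constraint at x*: equipment 114/114 (tight); crew 98/98 (tight).
Dual feasibility on the basic columns requires 6·y_equipment + 6·y_crew = 69, 3·y_equipment + 2·y_crew = 26.
This yields shadow prices y_equipment = 3, y_crew = 8.5.
Shadow price of equipment = 3.

3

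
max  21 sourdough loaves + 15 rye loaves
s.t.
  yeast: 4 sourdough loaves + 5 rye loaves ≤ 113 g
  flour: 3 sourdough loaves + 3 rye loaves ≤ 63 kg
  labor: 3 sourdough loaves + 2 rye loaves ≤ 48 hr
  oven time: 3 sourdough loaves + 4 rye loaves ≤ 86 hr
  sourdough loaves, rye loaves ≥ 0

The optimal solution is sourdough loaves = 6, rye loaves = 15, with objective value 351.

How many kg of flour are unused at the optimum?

0

flour used = 3·6 + 3·15 = 63; slack = 63 − 63 = 0.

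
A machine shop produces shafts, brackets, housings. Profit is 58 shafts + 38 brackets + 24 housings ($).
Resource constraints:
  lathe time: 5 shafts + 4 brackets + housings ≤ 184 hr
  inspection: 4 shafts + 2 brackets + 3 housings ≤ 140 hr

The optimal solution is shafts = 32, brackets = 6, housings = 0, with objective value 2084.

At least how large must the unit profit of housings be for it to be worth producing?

27

At the optimum: lathe time uses 184 of 184 (binding); inspection uses 140 of 140 (binding).
The binding rows give the dual system: 5·y_lathe time + 4·y_inspection = 58 and 4·y_lathe time + 2·y_inspection = 38.
Solving: y_lathe time = 6, y_inspection = 7.
housings enters the basis when its profit ≥ yᵀa₃ = 6·1 + 7·3 = 27.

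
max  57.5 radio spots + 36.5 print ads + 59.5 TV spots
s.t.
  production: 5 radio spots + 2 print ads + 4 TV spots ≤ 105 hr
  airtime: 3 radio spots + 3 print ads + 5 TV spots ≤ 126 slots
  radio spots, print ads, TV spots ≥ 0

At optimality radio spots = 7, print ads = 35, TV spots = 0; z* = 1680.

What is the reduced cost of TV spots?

Both production and airtime are binding at x*.
The binding rows give the dual system: 5·y_production + 3·y_airtime = 57.5 and 2·y_production + 3·y_airtime = 36.5.
Solving: y_production = 7, y_airtime = 7.5.
Reduced cost of TV spots: c₃ − yᵀa₃ = 59.5 − (7·4 + 7.5·5) = 59.5 − 65.5 = -6.

-6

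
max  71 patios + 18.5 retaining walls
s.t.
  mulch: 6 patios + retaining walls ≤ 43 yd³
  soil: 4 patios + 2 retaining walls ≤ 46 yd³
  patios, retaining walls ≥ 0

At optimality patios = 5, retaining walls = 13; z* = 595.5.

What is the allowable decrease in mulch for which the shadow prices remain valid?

Binding constraints: mulch, soil. The basis is B = [[6,1],[4,2]] with det 8.
Per unit decrease in mulch, x* moves by d = (-0.25, 0.5).
The basis stays optimal until patios reaches 0; allowable decrease = 20 yd³.

20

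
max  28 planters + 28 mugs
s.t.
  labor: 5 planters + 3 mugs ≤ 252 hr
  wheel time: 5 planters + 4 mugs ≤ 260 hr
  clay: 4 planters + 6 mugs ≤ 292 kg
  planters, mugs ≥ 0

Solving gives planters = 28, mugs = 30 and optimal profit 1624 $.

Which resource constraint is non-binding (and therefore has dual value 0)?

labor

labor: 230/252 (slack 22)
wheel time: 260/260 (binding)
clay: 292/292 (binding)
By complementary slackness, a constraint with positive slack has shadow price 0 → labor.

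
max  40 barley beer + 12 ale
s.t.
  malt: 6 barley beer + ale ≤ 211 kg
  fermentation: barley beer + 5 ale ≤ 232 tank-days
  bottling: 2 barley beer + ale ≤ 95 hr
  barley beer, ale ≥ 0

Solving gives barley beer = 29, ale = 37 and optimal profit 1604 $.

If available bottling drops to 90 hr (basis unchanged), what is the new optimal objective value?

Binding: malt and bottling. Non-binding: fermentation (18 unused).
By complementary slackness, y = 0 for the non-binding constraint.
The binding rows give the dual system: 6·y_malt + 2·y_bottling = 40 and 1·y_malt + 1·y_bottling = 12.
This yields shadow prices y_malt = 4, y_bottling = 8.
Δz = y_bottling·Δb = 8 × (-5) = -40, so new z* = 1604 − 40 = 1564.

1564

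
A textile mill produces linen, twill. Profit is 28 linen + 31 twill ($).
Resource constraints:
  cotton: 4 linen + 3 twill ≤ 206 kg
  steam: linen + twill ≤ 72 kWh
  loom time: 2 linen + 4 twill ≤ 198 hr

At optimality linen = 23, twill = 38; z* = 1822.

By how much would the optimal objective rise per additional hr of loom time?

Binding: cotton and loom time. Non-binding: steam (11 unused).
Since steam is not tight, its dual is 0.
The binding rows give the dual system: 4·y_cotton + 2·y_loom time = 28 and 3·y_cotton + 4·y_loom time = 31.
This yields shadow prices y_cotton = 5, y_loom time = 4.
Shadow price of loom time = 4.

4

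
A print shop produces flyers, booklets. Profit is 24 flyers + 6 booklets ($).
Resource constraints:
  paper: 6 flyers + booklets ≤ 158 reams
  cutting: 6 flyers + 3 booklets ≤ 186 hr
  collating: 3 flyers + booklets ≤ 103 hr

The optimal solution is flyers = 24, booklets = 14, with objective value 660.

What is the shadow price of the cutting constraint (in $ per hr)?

Check each constraint at x*: paper 158/158 (tight); cutting 186/186 (tight); collating 86/103 (slack 17).
Slack constraints have shadow price 0 (complementary slackness).
From A_Bᵀ y = c: 6·y_paper + 6·y_cutting = 24; 1·y_paper + 3·y_cutting = 6.
This yields shadow prices y_paper = 3, y_cutting = 1.
Shadow price of cutting = 1.

1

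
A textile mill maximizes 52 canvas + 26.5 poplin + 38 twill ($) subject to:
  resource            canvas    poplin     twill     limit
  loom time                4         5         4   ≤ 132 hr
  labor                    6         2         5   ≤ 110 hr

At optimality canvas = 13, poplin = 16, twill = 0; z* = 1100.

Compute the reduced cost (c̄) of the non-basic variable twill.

Both loom time and labor are binding at x*.
From A_Bᵀ y = c: 4·y_loom time + 6·y_labor = 52; 5·y_loom time + 2·y_labor = 26.5.
→ y_loom time = 2.5 and y_labor = 7.
Reduced cost of twill: c₃ − yᵀa₃ = 38 − (2.5·4 + 7·5) = 38 − 45 = -7.

-7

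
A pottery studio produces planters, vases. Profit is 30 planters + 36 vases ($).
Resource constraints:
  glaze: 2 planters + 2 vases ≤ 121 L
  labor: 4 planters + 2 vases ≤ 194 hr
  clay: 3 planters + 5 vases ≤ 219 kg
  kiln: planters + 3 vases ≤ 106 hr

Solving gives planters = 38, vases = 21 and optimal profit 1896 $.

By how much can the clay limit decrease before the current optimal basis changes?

Binding constraints: labor, clay. The basis is B = [[4,2],[3,5]] with det 14.
Per unit decrease in clay, x* moves by d = (0.1429, -0.2857).
The basis stays optimal until vases reaches 0; allowable decrease = 73.5 kg.

73.5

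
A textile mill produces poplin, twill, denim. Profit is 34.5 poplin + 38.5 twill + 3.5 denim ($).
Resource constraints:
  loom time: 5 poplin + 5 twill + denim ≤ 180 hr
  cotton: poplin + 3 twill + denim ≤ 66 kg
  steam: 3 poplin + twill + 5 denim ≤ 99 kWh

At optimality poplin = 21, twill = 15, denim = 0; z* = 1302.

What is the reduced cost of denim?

Check each constraint at x*: loom time 180/180 (tight); cotton 66/66 (tight); steam 78/99 (slack 21).
Slack constraints have shadow price 0 (complementary slackness).
From A_Bᵀ y = c: 5·y_loom time + 1·y_cotton = 34.5; 5·y_loom time + 3·y_cotton = 38.5.
Solving: y_loom time = 6.5, y_cotton = 2.
Reduced cost of denim: c₃ − yᵀa₃ = 3.5 − (6.5·1 + 2·1) = 3.5 − 8.5 = -5.

-5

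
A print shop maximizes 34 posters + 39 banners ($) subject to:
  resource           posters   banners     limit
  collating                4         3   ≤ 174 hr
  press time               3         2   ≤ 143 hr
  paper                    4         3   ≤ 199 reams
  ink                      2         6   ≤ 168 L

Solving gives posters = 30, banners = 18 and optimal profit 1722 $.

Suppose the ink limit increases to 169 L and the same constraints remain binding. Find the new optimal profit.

Binding: collating and ink. Non-binding: press time (17 unused), paper (25 unused).
Since press time, paper are not tight, their duals are 0.
From A_Bᵀ y = c: 4·y_collating + 2·y_ink = 34; 3·y_collating + 6·y_ink = 39.
→ y_collating = 7 and y_ink = 3.
Δz = y_ink·Δb = 3 × (1) = 3, so new z* = 1722 + 3 = 1725.

1725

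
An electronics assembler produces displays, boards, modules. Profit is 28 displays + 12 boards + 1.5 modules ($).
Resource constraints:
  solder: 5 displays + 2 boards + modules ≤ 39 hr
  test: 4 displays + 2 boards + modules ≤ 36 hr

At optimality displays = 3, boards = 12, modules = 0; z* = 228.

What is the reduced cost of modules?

-4.5

At the optimum: solder uses 39 of 39 (binding); test uses 36 of 36 (binding).
The binding rows give the dual system: 5·y_solder + 4·y_test = 28 and 2·y_solder + 2·y_test = 12.
→ y_solder = 4 and y_test = 2.
Reduced cost of modules: c₃ − yᵀa₃ = 1.5 − (4·1 + 2·1) = 1.5 − 6 = -4.5.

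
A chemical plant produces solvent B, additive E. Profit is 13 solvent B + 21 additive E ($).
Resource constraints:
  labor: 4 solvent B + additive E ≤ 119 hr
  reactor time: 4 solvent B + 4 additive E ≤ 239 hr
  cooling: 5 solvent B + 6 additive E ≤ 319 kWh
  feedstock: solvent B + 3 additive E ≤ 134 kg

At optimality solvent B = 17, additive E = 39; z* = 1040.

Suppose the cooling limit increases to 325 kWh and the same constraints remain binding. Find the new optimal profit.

Check each constraint at x*: labor 107/119 (slack 12); reactor time 224/239 (slack 15); cooling 319/319 (tight); feedstock 134/134 (tight).
By complementary slackness, y = 0 for the non-binding constraints.
The binding rows give the dual system: 5·y_cooling + 1·y_feedstock = 13 and 6·y_cooling + 3·y_feedstock = 21.
→ y_cooling = 2 and y_feedstock = 3.
Δz = y_cooling·Δb = 2 × (6) = 12, so new z* = 1040 + 12 = 1052.

1052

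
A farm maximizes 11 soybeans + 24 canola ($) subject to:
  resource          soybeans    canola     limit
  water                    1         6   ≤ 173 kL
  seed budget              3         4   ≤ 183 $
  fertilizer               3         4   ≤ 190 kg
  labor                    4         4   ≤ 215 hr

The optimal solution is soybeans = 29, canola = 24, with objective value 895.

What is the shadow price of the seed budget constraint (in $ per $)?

Binding: water and seed budget. Non-binding: fertilizer (7 unused), labor (3 unused).
By complementary slackness, y = 0 for the non-binding constraints.
The binding rows give the dual system: 1·y_water + 3·y_seed budget = 11 and 6·y_water + 4·y_seed budget = 24.
Solving: y_water = 2, y_seed budget = 3.
Shadow price of seed budget = 3.

3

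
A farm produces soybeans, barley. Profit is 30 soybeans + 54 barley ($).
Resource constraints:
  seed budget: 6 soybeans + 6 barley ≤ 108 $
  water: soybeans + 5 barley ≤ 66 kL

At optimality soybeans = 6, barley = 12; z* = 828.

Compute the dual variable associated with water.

6

At the optimum: seed budget uses 108 of 108 (binding); water uses 66 of 66 (binding).
Dual feasibility on the basic columns requires 6·y_seed budget + 1·y_water = 30, 6·y_seed budget + 5·y_water = 54.
Solving: y_seed budget = 4, y_water = 6.
Shadow price of water = 6.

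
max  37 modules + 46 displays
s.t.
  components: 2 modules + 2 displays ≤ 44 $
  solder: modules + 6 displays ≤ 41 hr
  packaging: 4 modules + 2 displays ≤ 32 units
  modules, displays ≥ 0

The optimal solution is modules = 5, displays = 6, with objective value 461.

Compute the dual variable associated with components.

0

At the optimum: components uses 22 of 44 (slack = 22); solder uses 41 of 41 (binding); packaging uses 32 of 32 (binding).
Slack constraints have shadow price 0 (complementary slackness).
The binding rows give the dual system: 1·y_solder + 4·y_packaging = 37 and 6·y_solder + 2·y_packaging = 46.
This yields shadow prices y_solder = 5, y_packaging = 8.
Shadow price of components = 0.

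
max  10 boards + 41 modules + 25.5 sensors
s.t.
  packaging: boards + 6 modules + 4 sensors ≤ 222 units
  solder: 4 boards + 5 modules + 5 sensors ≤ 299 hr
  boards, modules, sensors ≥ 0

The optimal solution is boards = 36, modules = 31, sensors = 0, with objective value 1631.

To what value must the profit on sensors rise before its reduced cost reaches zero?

At the optimum: packaging uses 222 of 222 (binding); solder uses 299 of 299 (binding).
From A_Bᵀ y = c: 1·y_packaging + 4·y_solder = 10; 6·y_packaging + 5·y_solder = 41.
→ y_packaging = 6 and y_solder = 1.
sensors enters the basis when its profit ≥ yᵀa₃ = 6·4 + 1·5 = 29.

29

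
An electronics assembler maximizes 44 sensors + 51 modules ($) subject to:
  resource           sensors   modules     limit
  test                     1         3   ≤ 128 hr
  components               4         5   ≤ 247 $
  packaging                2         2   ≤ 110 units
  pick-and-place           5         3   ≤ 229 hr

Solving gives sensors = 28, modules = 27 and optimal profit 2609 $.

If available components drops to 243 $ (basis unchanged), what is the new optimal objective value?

2581

Binding: components and packaging. Non-binding: test (19 unused), pick-and-place (8 unused).
Since test, pick-and-place are not tight, their duals are 0.
Dual feasibility on the basic columns requires 4·y_components + 2·y_packaging = 44, 5·y_components + 2·y_packaging = 51.
Solving: y_components = 7, y_packaging = 8.
Δz = y_components·Δb = 7 × (-4) = -28, so new z* = 2609 − 28 = 2581.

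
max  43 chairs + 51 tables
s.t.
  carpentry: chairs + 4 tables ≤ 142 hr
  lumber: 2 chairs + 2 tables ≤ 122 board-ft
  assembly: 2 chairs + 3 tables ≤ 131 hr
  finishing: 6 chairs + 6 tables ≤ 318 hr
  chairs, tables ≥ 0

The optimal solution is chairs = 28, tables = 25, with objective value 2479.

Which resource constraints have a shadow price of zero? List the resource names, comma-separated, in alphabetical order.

carpentry, lumber

carpentry: 128/142 (slack 14)
lumber: 106/122 (slack 16)
assembly: 131/131 (binding)
finishing: 318/318 (binding)
By complementary slackness, a constraint with positive slack has shadow price 0 → carpentry, lumber.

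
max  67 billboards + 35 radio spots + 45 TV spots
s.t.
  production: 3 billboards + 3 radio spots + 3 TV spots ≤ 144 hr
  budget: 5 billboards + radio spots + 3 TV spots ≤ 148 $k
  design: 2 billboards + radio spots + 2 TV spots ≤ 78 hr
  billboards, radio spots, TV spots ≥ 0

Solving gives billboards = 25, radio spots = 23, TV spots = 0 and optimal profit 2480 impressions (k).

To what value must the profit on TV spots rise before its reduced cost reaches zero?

At the optimum: production uses 144 of 144 (binding); budget uses 148 of 148 (binding); design uses 73 of 78 (slack = 5).
By complementary slackness, y = 0 for the non-binding constraint.
From A_Bᵀ y = c: 3·y_production + 5·y_budget = 67; 3·y_production + 1·y_budget = 35.
Solving: y_production = 9, y_budget = 8.
TV spots enters the basis when its profit ≥ yᵀa₃ = 9·3 + 8·3 = 51.

51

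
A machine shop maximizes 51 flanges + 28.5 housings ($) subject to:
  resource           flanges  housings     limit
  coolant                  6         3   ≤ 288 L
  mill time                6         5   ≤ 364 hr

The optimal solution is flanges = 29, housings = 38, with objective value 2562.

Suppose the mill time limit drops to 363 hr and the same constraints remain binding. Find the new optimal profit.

2560.5

Check each constraint at x*: coolant 288/288 (tight); mill time 364/364 (tight).
Dual feasibility on the basic columns requires 6·y_coolant + 6·y_mill time = 51, 3·y_coolant + 5·y_mill time = 28.5.
This yields shadow prices y_coolant = 7, y_mill time = 1.5.
Δz = y_mill time·Δb = 1.5 × (-1) = -1.5, so new z* = 2562 − 1.5 = 2560.5.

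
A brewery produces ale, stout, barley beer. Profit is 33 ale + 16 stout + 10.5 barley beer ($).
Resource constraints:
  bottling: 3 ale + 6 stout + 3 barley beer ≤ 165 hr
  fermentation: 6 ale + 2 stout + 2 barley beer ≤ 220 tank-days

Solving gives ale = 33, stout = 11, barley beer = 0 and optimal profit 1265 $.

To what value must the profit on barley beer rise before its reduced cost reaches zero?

13

Check each constraint at x*: bottling 165/165 (tight); fermentation 220/220 (tight).
The binding rows give the dual system: 3·y_bottling + 6·y_fermentation = 33 and 6·y_bottling + 2·y_fermentation = 16.
→ y_bottling = 1 and y_fermentation = 5.
barley beer enters the basis when its profit ≥ yᵀa₃ = 1·3 + 5·2 = 13.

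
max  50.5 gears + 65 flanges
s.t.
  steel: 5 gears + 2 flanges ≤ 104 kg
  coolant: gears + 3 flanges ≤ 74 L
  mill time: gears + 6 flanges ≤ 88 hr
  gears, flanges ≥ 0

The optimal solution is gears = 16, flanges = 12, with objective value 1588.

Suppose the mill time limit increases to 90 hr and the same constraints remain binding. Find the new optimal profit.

Check each constraint at x*: steel 104/104 (tight); coolant 52/74 (slack 22); mill time 88/88 (tight).
By complementary slackness, y = 0 for the non-binding constraint.
Dual feasibility on the basic columns requires 5·y_steel + 1·y_mill time = 50.5, 2·y_steel + 6·y_mill time = 65.
This yields shadow prices y_steel = 8.5, y_mill time = 8.
Δz = y_mill time·Δb = 8 × (2) = 16, so new z* = 1588 + 16 = 1604.

1604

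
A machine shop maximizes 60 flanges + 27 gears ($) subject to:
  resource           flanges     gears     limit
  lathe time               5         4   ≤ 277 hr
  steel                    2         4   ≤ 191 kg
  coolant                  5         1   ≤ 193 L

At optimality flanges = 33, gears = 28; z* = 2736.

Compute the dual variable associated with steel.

At the optimum: lathe time uses 277 of 277 (binding); steel uses 178 of 191 (slack = 13); coolant uses 193 of 193 (binding).
Slack constraints have shadow price 0 (complementary slackness).
The binding rows give the dual system: 5·y_lathe time + 5·y_coolant = 60 and 4·y_lathe time + 1·y_coolant = 27.
This yields shadow prices y_lathe time = 5, y_coolant = 7.
Shadow price of steel = 0.

0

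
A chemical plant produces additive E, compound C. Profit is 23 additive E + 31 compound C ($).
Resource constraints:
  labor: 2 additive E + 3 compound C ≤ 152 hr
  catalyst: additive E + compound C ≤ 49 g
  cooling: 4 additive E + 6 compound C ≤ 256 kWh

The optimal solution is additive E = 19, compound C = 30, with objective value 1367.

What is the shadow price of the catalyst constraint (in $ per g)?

Binding: catalyst and cooling. Non-binding: labor (24 unused).
Slack constraints have shadow price 0 (complementary slackness).
From A_Bᵀ y = c: 1·y_catalyst + 4·y_cooling = 23; 1·y_catalyst + 6·y_cooling = 31.
Solving: y_catalyst = 7, y_cooling = 4.
Shadow price of catalyst = 7.

7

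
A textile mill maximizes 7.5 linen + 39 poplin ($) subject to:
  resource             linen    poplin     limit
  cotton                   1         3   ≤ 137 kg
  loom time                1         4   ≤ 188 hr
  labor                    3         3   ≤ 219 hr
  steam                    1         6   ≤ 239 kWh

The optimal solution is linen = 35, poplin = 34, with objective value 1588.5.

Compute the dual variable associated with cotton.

At the optimum: cotton uses 137 of 137 (binding); loom time uses 171 of 188 (slack = 17); labor uses 207 of 219 (slack = 12); steam uses 239 of 239 (binding).
By complementary slackness, y = 0 for the non-binding constraints.
The binding rows give the dual system: 1·y_cotton + 1·y_steam = 7.5 and 3·y_cotton + 6·y_steam = 39.
This yields shadow prices y_cotton = 2, y_steam = 5.5.
Shadow price of cotton = 2.

2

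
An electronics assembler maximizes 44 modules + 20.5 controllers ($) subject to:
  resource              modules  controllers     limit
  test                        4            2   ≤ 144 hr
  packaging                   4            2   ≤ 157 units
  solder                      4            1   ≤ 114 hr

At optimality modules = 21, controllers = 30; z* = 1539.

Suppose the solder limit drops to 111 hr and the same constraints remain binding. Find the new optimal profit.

1534.5

Binding: test and solder. Non-binding: packaging (13 unused).
By complementary slackness, y = 0 for the non-binding constraint.
The binding rows give the dual system: 4·y_test + 4·y_solder = 44 and 2·y_test + 1·y_solder = 20.5.
→ y_test = 9.5 and y_solder = 1.5.
Δz = y_solder·Δb = 1.5 × (-3) = -4.5, so new z* = 1539 − 4.5 = 1534.5.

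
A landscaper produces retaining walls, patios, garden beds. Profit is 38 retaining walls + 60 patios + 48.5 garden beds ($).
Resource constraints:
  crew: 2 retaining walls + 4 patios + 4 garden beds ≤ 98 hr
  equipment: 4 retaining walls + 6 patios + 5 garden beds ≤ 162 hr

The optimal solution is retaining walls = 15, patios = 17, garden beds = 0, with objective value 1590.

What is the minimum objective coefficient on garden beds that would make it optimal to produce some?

52

Check each constraint at x*: crew 98/98 (tight); equipment 162/162 (tight).
From A_Bᵀ y = c: 2·y_crew + 4·y_equipment = 38; 4·y_crew + 6·y_equipment = 60.
This yields shadow prices y_crew = 3, y_equipment = 8.
garden beds enters the basis when its profit ≥ yᵀa₃ = 3·4 + 8·5 = 52.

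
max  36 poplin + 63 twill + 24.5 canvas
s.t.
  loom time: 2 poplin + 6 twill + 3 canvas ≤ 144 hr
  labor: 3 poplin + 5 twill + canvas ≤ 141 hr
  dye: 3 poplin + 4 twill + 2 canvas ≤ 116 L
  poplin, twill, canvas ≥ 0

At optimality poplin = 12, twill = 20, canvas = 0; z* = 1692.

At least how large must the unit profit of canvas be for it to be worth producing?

At the optimum: loom time uses 144 of 144 (binding); labor uses 136 of 141 (slack = 5); dye uses 116 of 116 (binding).
Slack constraints have shadow price 0 (complementary slackness).
The binding rows give the dual system: 2·y_loom time + 3·y_dye = 36 and 6·y_loom time + 4·y_dye = 63.
→ y_loom time = 4.5 and y_dye = 9.
canvas enters the basis when its profit ≥ yᵀa₃ = 4.5·3 + 9·2 = 31.5.

31.5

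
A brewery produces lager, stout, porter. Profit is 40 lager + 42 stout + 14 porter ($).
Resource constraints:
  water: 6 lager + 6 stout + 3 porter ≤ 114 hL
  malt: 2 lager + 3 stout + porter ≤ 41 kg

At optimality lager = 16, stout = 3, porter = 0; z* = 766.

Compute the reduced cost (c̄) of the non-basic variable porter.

Both water and malt are binding at x*.
From A_Bᵀ y = c: 6·y_water + 2·y_malt = 40; 6·y_water + 3·y_malt = 42.
This yields shadow prices y_water = 6, y_malt = 2.
Reduced cost of porter: c₃ − yᵀa₃ = 14 − (6·3 + 2·1) = 14 − 20 = -6.

-6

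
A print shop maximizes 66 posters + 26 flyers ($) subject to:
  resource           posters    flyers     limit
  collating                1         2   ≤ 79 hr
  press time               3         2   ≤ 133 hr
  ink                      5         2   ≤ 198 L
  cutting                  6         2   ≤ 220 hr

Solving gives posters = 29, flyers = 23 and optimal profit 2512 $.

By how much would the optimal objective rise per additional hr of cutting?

Binding: press time and cutting. Non-binding: collating (4 unused), ink (7 unused).
By complementary slackness, y = 0 for the non-binding constraints.
Dual feasibility on the basic columns requires 3·y_press time + 6·y_cutting = 66, 2·y_press time + 2·y_cutting = 26.
This yields shadow prices y_press time = 4, y_cutting = 9.
Shadow price of cutting = 9.

9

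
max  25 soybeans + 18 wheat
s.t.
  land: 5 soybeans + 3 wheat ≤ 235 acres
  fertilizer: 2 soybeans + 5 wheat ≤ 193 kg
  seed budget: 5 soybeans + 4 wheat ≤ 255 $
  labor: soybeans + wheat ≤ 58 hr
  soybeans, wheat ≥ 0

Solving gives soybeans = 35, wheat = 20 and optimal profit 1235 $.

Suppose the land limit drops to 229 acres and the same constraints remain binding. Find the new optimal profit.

1223

Check each constraint at x*: land 235/235 (tight); fertilizer 170/193 (slack 23); seed budget 255/255 (tight); labor 55/58 (slack 3).
By complementary slackness, y = 0 for the non-binding constraints.
The binding rows give the dual system: 5·y_land + 5·y_seed budget = 25 and 3·y_land + 4·y_seed budget = 18.
→ y_land = 2 and y_seed budget = 3.
Δz = y_land·Δb = 2 × (-6) = -12, so new z* = 1235 − 12 = 1223.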